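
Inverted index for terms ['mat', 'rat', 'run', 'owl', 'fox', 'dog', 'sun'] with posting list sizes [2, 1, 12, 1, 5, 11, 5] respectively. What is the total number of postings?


Summing posting list sizes:
'mat': 2 postings
'rat': 1 postings
'run': 12 postings
'owl': 1 postings
'fox': 5 postings
'dog': 11 postings
'sun': 5 postings
Total = 2 + 1 + 12 + 1 + 5 + 11 + 5 = 37

37


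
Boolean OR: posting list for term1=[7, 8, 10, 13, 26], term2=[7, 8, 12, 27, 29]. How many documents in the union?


Boolean OR: find union of posting lists
term1 docs: [7, 8, 10, 13, 26]
term2 docs: [7, 8, 12, 27, 29]
Union: [7, 8, 10, 12, 13, 26, 27, 29]
|union| = 8

8


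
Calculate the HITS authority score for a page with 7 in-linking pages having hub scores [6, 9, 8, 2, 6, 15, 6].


Authority = sum of hub scores of in-linkers
In-link 1: hub score = 6
In-link 2: hub score = 9
In-link 3: hub score = 8
In-link 4: hub score = 2
In-link 5: hub score = 6
In-link 6: hub score = 15
In-link 7: hub score = 6
Authority = 6 + 9 + 8 + 2 + 6 + 15 + 6 = 52

52


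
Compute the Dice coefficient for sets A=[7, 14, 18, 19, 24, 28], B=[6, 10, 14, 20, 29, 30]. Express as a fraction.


A intersect B = [14]
|A intersect B| = 1
|A| = 6, |B| = 6
Dice = 2*1 / (6+6)
= 2 / 12 = 1/6

1/6


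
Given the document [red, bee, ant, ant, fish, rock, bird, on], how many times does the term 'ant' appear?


Document has 8 words
Scanning for 'ant':
Found at positions: [2, 3]
Count = 2

2


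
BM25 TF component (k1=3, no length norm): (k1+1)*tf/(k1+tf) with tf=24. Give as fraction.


BM25 TF component = (k1+1)*tf / (k1+tf)
k1 = 3, tf = 24
Numerator = (3+1)*24 = 96
Denominator = 3 + 24 = 27
= 96/27 = 32/9

32/9


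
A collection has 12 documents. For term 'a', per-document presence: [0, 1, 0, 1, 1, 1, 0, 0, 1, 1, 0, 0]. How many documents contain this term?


Checking each document for 'a':
Doc 1: absent
Doc 2: present
Doc 3: absent
Doc 4: present
Doc 5: present
Doc 6: present
Doc 7: absent
Doc 8: absent
Doc 9: present
Doc 10: present
Doc 11: absent
Doc 12: absent
df = sum of presences = 0 + 1 + 0 + 1 + 1 + 1 + 0 + 0 + 1 + 1 + 0 + 0 = 6

6


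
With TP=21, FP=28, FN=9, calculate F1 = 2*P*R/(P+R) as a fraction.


F1 = 2 * P * R / (P + R)
P = TP/(TP+FP) = 21/49 = 3/7
R = TP/(TP+FN) = 21/30 = 7/10
2 * P * R = 2 * 3/7 * 7/10 = 3/5
P + R = 3/7 + 7/10 = 79/70
F1 = 3/5 / 79/70 = 42/79

42/79


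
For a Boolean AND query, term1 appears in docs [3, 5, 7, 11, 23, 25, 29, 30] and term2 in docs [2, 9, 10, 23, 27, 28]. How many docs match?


Boolean AND: find intersection of posting lists
term1 docs: [3, 5, 7, 11, 23, 25, 29, 30]
term2 docs: [2, 9, 10, 23, 27, 28]
Intersection: [23]
|intersection| = 1

1


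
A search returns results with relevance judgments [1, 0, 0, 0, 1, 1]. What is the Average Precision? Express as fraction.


Computing P@k for each relevant position:
Position 1: relevant, P@1 = 1/1 = 1
Position 2: not relevant
Position 3: not relevant
Position 4: not relevant
Position 5: relevant, P@5 = 2/5 = 2/5
Position 6: relevant, P@6 = 3/6 = 1/2
Sum of P@k = 1 + 2/5 + 1/2 = 19/10
AP = 19/10 / 3 = 19/30

19/30


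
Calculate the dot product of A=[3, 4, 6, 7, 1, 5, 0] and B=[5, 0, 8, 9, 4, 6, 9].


Dot product = sum of element-wise products
A[0]*B[0] = 3*5 = 15
A[1]*B[1] = 4*0 = 0
A[2]*B[2] = 6*8 = 48
A[3]*B[3] = 7*9 = 63
A[4]*B[4] = 1*4 = 4
A[5]*B[5] = 5*6 = 30
A[6]*B[6] = 0*9 = 0
Sum = 15 + 0 + 48 + 63 + 4 + 30 + 0 = 160

160


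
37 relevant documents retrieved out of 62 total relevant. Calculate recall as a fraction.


Recall = retrieved_relevant / total_relevant
= 37 / 62
= 37 / (37 + 25)
= 37/62

37/62


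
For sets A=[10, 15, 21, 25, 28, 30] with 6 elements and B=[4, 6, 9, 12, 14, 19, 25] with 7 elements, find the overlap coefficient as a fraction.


A intersect B = [25]
|A intersect B| = 1
min(|A|, |B|) = min(6, 7) = 6
Overlap = 1 / 6 = 1/6

1/6


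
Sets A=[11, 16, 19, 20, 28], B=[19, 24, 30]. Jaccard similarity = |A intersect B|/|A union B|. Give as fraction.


A intersect B = [19]
|A intersect B| = 1
A union B = [11, 16, 19, 20, 24, 28, 30]
|A union B| = 7
Jaccard = 1/7 = 1/7

1/7


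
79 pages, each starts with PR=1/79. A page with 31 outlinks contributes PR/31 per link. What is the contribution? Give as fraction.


Initial PR = 1/79 = 1/79
Outlinks = 31
Contribution per link = PR / outlinks
= 1/79 / 31
= 1/2449

1/2449


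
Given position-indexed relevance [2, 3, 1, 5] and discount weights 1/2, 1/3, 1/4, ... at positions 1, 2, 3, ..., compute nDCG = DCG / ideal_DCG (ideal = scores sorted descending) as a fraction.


Position discount weights w_i = 1/(i+1) for i=1..4:
Weights = [1/2, 1/3, 1/4, 1/5]
Actual relevance: [2, 3, 1, 5]
DCG = 2/2 + 3/3 + 1/4 + 5/5 = 13/4
Ideal relevance (sorted desc): [5, 3, 2, 1]
Ideal DCG = 5/2 + 3/3 + 2/4 + 1/5 = 21/5
nDCG = DCG / ideal_DCG = 13/4 / 21/5 = 65/84

65/84


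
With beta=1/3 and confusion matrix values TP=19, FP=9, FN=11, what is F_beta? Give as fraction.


P = TP/(TP+FP) = 19/28 = 19/28
R = TP/(TP+FN) = 19/30 = 19/30
beta^2 = 1/3^2 = 1/9
(1 + beta^2) = 10/9
Numerator = (1+beta^2)*P*R = 361/756
Denominator = beta^2*P + R = 19/252 + 19/30 = 893/1260
F_beta = 95/141

95/141


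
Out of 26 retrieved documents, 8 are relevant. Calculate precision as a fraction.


Precision = relevant_retrieved / total_retrieved
= 8 / 26
= 8 / (8 + 18)
= 4/13

4/13


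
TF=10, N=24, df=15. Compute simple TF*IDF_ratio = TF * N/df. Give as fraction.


TF * (N/df)
= 10 * (24/15)
= 10 * 8/5
= 16

16


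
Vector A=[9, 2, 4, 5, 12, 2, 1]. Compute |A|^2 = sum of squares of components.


|A|^2 = sum of squared components
A[0]^2 = 9^2 = 81
A[1]^2 = 2^2 = 4
A[2]^2 = 4^2 = 16
A[3]^2 = 5^2 = 25
A[4]^2 = 12^2 = 144
A[5]^2 = 2^2 = 4
A[6]^2 = 1^2 = 1
Sum = 81 + 4 + 16 + 25 + 144 + 4 + 1 = 275

275


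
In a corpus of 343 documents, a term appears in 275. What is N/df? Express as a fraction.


IDF ratio = N / df
= 343 / 275
= 343/275

343/275


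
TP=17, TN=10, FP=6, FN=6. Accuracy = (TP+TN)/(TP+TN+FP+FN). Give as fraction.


Accuracy = (TP + TN) / (TP + TN + FP + FN)
TP + TN = 17 + 10 = 27
Total = 17 + 10 + 6 + 6 = 39
Accuracy = 27 / 39 = 9/13

9/13


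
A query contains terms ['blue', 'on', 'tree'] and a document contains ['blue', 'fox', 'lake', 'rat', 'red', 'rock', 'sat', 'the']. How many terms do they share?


Query terms: ['blue', 'on', 'tree']
Document terms: ['blue', 'fox', 'lake', 'rat', 'red', 'rock', 'sat', 'the']
Common terms: ['blue']
Overlap count = 1

1


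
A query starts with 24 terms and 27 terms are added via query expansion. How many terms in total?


Original terms: 24
Expansion terms: 27
Total = 24 + 27 = 51

51


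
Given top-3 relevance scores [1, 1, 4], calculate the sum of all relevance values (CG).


Cumulative Gain = sum of relevance scores
Position 1: rel=1, running sum=1
Position 2: rel=1, running sum=2
Position 3: rel=4, running sum=6
CG = 6

6


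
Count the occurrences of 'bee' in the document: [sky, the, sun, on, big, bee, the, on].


Document has 8 words
Scanning for 'bee':
Found at positions: [5]
Count = 1

1


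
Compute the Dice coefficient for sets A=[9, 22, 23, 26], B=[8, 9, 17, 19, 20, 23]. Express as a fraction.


A intersect B = [9, 23]
|A intersect B| = 2
|A| = 4, |B| = 6
Dice = 2*2 / (4+6)
= 4 / 10 = 2/5

2/5


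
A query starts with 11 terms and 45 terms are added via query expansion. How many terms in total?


Original terms: 11
Expansion terms: 45
Total = 11 + 45 = 56

56


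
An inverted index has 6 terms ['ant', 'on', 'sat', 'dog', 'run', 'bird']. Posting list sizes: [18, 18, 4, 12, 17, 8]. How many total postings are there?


Summing posting list sizes:
'ant': 18 postings
'on': 18 postings
'sat': 4 postings
'dog': 12 postings
'run': 17 postings
'bird': 8 postings
Total = 18 + 18 + 4 + 12 + 17 + 8 = 77

77


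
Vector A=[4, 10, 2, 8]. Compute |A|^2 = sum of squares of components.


|A|^2 = sum of squared components
A[0]^2 = 4^2 = 16
A[1]^2 = 10^2 = 100
A[2]^2 = 2^2 = 4
A[3]^2 = 8^2 = 64
Sum = 16 + 100 + 4 + 64 = 184

184


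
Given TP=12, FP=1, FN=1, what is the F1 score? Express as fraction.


F1 = 2 * P * R / (P + R)
P = TP/(TP+FP) = 12/13 = 12/13
R = TP/(TP+FN) = 12/13 = 12/13
2 * P * R = 2 * 12/13 * 12/13 = 288/169
P + R = 12/13 + 12/13 = 24/13
F1 = 288/169 / 24/13 = 12/13

12/13


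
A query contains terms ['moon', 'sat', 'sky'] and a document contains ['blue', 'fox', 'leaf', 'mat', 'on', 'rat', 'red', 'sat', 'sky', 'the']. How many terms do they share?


Query terms: ['moon', 'sat', 'sky']
Document terms: ['blue', 'fox', 'leaf', 'mat', 'on', 'rat', 'red', 'sat', 'sky', 'the']
Common terms: ['sat', 'sky']
Overlap count = 2

2


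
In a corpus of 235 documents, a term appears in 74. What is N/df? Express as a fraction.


IDF ratio = N / df
= 235 / 74
= 235/74

235/74


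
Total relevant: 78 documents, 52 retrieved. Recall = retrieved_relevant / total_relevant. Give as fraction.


Recall = retrieved_relevant / total_relevant
= 52 / 78
= 52 / (52 + 26)
= 2/3

2/3


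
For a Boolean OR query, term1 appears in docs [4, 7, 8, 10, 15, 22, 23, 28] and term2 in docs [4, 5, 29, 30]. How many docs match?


Boolean OR: find union of posting lists
term1 docs: [4, 7, 8, 10, 15, 22, 23, 28]
term2 docs: [4, 5, 29, 30]
Union: [4, 5, 7, 8, 10, 15, 22, 23, 28, 29, 30]
|union| = 11

11


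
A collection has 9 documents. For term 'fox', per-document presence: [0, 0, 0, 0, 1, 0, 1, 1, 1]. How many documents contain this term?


Checking each document for 'fox':
Doc 1: absent
Doc 2: absent
Doc 3: absent
Doc 4: absent
Doc 5: present
Doc 6: absent
Doc 7: present
Doc 8: present
Doc 9: present
df = sum of presences = 0 + 0 + 0 + 0 + 1 + 0 + 1 + 1 + 1 = 4

4


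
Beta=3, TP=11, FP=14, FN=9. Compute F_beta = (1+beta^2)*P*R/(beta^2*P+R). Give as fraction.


P = TP/(TP+FP) = 11/25 = 11/25
R = TP/(TP+FN) = 11/20 = 11/20
beta^2 = 3^2 = 9
(1 + beta^2) = 10
Numerator = (1+beta^2)*P*R = 121/50
Denominator = beta^2*P + R = 99/25 + 11/20 = 451/100
F_beta = 22/41

22/41


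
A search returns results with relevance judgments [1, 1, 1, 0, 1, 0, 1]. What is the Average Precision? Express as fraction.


Computing P@k for each relevant position:
Position 1: relevant, P@1 = 1/1 = 1
Position 2: relevant, P@2 = 2/2 = 1
Position 3: relevant, P@3 = 3/3 = 1
Position 4: not relevant
Position 5: relevant, P@5 = 4/5 = 4/5
Position 6: not relevant
Position 7: relevant, P@7 = 5/7 = 5/7
Sum of P@k = 1 + 1 + 1 + 4/5 + 5/7 = 158/35
AP = 158/35 / 5 = 158/175

158/175


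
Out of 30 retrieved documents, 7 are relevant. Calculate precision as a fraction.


Precision = relevant_retrieved / total_retrieved
= 7 / 30
= 7 / (7 + 23)
= 7/30

7/30


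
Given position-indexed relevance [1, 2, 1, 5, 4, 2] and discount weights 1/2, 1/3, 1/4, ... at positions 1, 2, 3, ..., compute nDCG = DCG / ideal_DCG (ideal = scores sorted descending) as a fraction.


Position discount weights w_i = 1/(i+1) for i=1..6:
Weights = [1/2, 1/3, 1/4, 1/5, 1/6, 1/7]
Actual relevance: [1, 2, 1, 5, 4, 2]
DCG = 1/2 + 2/3 + 1/4 + 5/5 + 4/6 + 2/7 = 283/84
Ideal relevance (sorted desc): [5, 4, 2, 2, 1, 1]
Ideal DCG = 5/2 + 4/3 + 2/4 + 2/5 + 1/6 + 1/7 = 353/70
nDCG = DCG / ideal_DCG = 283/84 / 353/70 = 1415/2118

1415/2118


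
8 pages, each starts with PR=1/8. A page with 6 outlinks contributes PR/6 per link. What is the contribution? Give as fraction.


Initial PR = 1/8 = 1/8
Outlinks = 6
Contribution per link = PR / outlinks
= 1/8 / 6
= 1/48

1/48


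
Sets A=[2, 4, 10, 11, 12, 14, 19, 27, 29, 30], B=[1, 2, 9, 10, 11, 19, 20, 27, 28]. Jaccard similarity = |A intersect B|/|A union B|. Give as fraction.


A intersect B = [2, 10, 11, 19, 27]
|A intersect B| = 5
A union B = [1, 2, 4, 9, 10, 11, 12, 14, 19, 20, 27, 28, 29, 30]
|A union B| = 14
Jaccard = 5/14 = 5/14

5/14


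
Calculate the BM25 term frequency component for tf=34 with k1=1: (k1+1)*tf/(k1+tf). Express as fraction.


BM25 TF component = (k1+1)*tf / (k1+tf)
k1 = 1, tf = 34
Numerator = (1+1)*34 = 68
Denominator = 1 + 34 = 35
= 68/35 = 68/35

68/35


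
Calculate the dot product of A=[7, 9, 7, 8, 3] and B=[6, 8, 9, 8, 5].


Dot product = sum of element-wise products
A[0]*B[0] = 7*6 = 42
A[1]*B[1] = 9*8 = 72
A[2]*B[2] = 7*9 = 63
A[3]*B[3] = 8*8 = 64
A[4]*B[4] = 3*5 = 15
Sum = 42 + 72 + 63 + 64 + 15 = 256

256


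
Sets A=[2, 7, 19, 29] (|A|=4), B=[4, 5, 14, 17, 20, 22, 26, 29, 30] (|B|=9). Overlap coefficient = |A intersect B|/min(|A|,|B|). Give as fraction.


A intersect B = [29]
|A intersect B| = 1
min(|A|, |B|) = min(4, 9) = 4
Overlap = 1 / 4 = 1/4

1/4


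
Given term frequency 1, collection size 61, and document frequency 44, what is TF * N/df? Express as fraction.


TF * (N/df)
= 1 * (61/44)
= 1 * 61/44
= 61/44

61/44


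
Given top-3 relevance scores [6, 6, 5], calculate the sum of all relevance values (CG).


Cumulative Gain = sum of relevance scores
Position 1: rel=6, running sum=6
Position 2: rel=6, running sum=12
Position 3: rel=5, running sum=17
CG = 17

17


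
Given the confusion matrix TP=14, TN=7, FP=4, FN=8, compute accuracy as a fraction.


Accuracy = (TP + TN) / (TP + TN + FP + FN)
TP + TN = 14 + 7 = 21
Total = 14 + 7 + 4 + 8 = 33
Accuracy = 21 / 33 = 7/11

7/11


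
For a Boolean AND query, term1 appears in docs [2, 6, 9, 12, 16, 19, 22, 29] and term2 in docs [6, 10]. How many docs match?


Boolean AND: find intersection of posting lists
term1 docs: [2, 6, 9, 12, 16, 19, 22, 29]
term2 docs: [6, 10]
Intersection: [6]
|intersection| = 1

1


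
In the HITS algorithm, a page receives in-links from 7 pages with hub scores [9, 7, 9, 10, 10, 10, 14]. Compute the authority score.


Authority = sum of hub scores of in-linkers
In-link 1: hub score = 9
In-link 2: hub score = 7
In-link 3: hub score = 9
In-link 4: hub score = 10
In-link 5: hub score = 10
In-link 6: hub score = 10
In-link 7: hub score = 14
Authority = 9 + 7 + 9 + 10 + 10 + 10 + 14 = 69

69


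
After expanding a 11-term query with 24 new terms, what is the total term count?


Original terms: 11
Expansion terms: 24
Total = 11 + 24 = 35

35


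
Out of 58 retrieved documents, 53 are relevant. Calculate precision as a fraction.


Precision = relevant_retrieved / total_retrieved
= 53 / 58
= 53 / (53 + 5)
= 53/58

53/58


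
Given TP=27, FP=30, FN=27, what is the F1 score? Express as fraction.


F1 = 2 * P * R / (P + R)
P = TP/(TP+FP) = 27/57 = 9/19
R = TP/(TP+FN) = 27/54 = 1/2
2 * P * R = 2 * 9/19 * 1/2 = 9/19
P + R = 9/19 + 1/2 = 37/38
F1 = 9/19 / 37/38 = 18/37

18/37


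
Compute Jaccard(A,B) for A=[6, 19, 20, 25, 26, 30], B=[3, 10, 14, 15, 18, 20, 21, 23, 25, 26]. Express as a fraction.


A intersect B = [20, 25, 26]
|A intersect B| = 3
A union B = [3, 6, 10, 14, 15, 18, 19, 20, 21, 23, 25, 26, 30]
|A union B| = 13
Jaccard = 3/13 = 3/13

3/13


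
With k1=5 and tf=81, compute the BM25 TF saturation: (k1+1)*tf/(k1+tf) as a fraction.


BM25 TF component = (k1+1)*tf / (k1+tf)
k1 = 5, tf = 81
Numerator = (5+1)*81 = 486
Denominator = 5 + 81 = 86
= 486/86 = 243/43

243/43


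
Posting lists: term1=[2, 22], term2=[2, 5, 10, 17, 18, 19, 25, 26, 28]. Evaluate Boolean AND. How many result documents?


Boolean AND: find intersection of posting lists
term1 docs: [2, 22]
term2 docs: [2, 5, 10, 17, 18, 19, 25, 26, 28]
Intersection: [2]
|intersection| = 1

1


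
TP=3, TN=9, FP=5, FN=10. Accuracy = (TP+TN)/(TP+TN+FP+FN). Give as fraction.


Accuracy = (TP + TN) / (TP + TN + FP + FN)
TP + TN = 3 + 9 = 12
Total = 3 + 9 + 5 + 10 = 27
Accuracy = 12 / 27 = 4/9

4/9


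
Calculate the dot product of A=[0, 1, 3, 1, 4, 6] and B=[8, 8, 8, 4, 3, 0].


Dot product = sum of element-wise products
A[0]*B[0] = 0*8 = 0
A[1]*B[1] = 1*8 = 8
A[2]*B[2] = 3*8 = 24
A[3]*B[3] = 1*4 = 4
A[4]*B[4] = 4*3 = 12
A[5]*B[5] = 6*0 = 0
Sum = 0 + 8 + 24 + 4 + 12 + 0 = 48

48


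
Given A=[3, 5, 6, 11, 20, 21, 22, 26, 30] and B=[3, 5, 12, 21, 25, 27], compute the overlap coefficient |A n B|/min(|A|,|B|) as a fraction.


A intersect B = [3, 5, 21]
|A intersect B| = 3
min(|A|, |B|) = min(9, 6) = 6
Overlap = 3 / 6 = 1/2

1/2


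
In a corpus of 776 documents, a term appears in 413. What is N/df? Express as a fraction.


IDF ratio = N / df
= 776 / 413
= 776/413

776/413


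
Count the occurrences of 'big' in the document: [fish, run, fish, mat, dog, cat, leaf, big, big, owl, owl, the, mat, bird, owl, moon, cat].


Document has 17 words
Scanning for 'big':
Found at positions: [7, 8]
Count = 2

2


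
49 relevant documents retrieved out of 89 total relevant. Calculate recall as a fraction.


Recall = retrieved_relevant / total_relevant
= 49 / 89
= 49 / (49 + 40)
= 49/89

49/89


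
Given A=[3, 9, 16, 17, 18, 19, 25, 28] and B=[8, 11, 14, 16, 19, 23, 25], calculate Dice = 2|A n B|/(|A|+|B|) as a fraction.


A intersect B = [16, 19, 25]
|A intersect B| = 3
|A| = 8, |B| = 7
Dice = 2*3 / (8+7)
= 6 / 15 = 2/5

2/5


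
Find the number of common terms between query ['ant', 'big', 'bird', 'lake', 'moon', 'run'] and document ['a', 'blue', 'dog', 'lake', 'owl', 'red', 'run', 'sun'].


Query terms: ['ant', 'big', 'bird', 'lake', 'moon', 'run']
Document terms: ['a', 'blue', 'dog', 'lake', 'owl', 'red', 'run', 'sun']
Common terms: ['lake', 'run']
Overlap count = 2

2


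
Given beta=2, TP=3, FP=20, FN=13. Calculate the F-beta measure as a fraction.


P = TP/(TP+FP) = 3/23 = 3/23
R = TP/(TP+FN) = 3/16 = 3/16
beta^2 = 2^2 = 4
(1 + beta^2) = 5
Numerator = (1+beta^2)*P*R = 45/368
Denominator = beta^2*P + R = 12/23 + 3/16 = 261/368
F_beta = 5/29

5/29


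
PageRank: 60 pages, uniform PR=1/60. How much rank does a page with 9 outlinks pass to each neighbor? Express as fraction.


Initial PR = 1/60 = 1/60
Outlinks = 9
Contribution per link = PR / outlinks
= 1/60 / 9
= 1/540

1/540


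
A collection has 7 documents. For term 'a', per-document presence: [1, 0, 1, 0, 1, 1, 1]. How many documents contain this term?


Checking each document for 'a':
Doc 1: present
Doc 2: absent
Doc 3: present
Doc 4: absent
Doc 5: present
Doc 6: present
Doc 7: present
df = sum of presences = 1 + 0 + 1 + 0 + 1 + 1 + 1 = 5

5


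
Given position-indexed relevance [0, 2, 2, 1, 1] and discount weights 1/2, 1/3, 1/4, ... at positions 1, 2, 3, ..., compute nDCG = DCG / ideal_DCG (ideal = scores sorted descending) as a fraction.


Position discount weights w_i = 1/(i+1) for i=1..5:
Weights = [1/2, 1/3, 1/4, 1/5, 1/6]
Actual relevance: [0, 2, 2, 1, 1]
DCG = 0/2 + 2/3 + 2/4 + 1/5 + 1/6 = 23/15
Ideal relevance (sorted desc): [2, 2, 1, 1, 0]
Ideal DCG = 2/2 + 2/3 + 1/4 + 1/5 + 0/6 = 127/60
nDCG = DCG / ideal_DCG = 23/15 / 127/60 = 92/127

92/127


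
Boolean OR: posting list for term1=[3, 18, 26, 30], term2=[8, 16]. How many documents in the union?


Boolean OR: find union of posting lists
term1 docs: [3, 18, 26, 30]
term2 docs: [8, 16]
Union: [3, 8, 16, 18, 26, 30]
|union| = 6

6


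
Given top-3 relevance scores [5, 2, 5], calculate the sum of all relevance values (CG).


Cumulative Gain = sum of relevance scores
Position 1: rel=5, running sum=5
Position 2: rel=2, running sum=7
Position 3: rel=5, running sum=12
CG = 12

12


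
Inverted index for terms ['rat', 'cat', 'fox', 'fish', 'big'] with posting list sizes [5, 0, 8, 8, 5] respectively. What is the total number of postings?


Summing posting list sizes:
'rat': 5 postings
'cat': 0 postings
'fox': 8 postings
'fish': 8 postings
'big': 5 postings
Total = 5 + 0 + 8 + 8 + 5 = 26

26


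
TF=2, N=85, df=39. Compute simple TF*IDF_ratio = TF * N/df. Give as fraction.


TF * (N/df)
= 2 * (85/39)
= 2 * 85/39
= 170/39

170/39


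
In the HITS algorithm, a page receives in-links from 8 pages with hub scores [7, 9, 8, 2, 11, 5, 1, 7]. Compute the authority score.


Authority = sum of hub scores of in-linkers
In-link 1: hub score = 7
In-link 2: hub score = 9
In-link 3: hub score = 8
In-link 4: hub score = 2
In-link 5: hub score = 11
In-link 6: hub score = 5
In-link 7: hub score = 1
In-link 8: hub score = 7
Authority = 7 + 9 + 8 + 2 + 11 + 5 + 1 + 7 = 50

50


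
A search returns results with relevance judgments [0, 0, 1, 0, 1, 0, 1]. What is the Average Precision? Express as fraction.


Computing P@k for each relevant position:
Position 1: not relevant
Position 2: not relevant
Position 3: relevant, P@3 = 1/3 = 1/3
Position 4: not relevant
Position 5: relevant, P@5 = 2/5 = 2/5
Position 6: not relevant
Position 7: relevant, P@7 = 3/7 = 3/7
Sum of P@k = 1/3 + 2/5 + 3/7 = 122/105
AP = 122/105 / 3 = 122/315

122/315


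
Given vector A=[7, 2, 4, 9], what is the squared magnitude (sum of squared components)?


|A|^2 = sum of squared components
A[0]^2 = 7^2 = 49
A[1]^2 = 2^2 = 4
A[2]^2 = 4^2 = 16
A[3]^2 = 9^2 = 81
Sum = 49 + 4 + 16 + 81 = 150

150


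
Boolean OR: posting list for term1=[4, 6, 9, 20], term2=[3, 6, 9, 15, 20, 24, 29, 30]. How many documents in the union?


Boolean OR: find union of posting lists
term1 docs: [4, 6, 9, 20]
term2 docs: [3, 6, 9, 15, 20, 24, 29, 30]
Union: [3, 4, 6, 9, 15, 20, 24, 29, 30]
|union| = 9

9


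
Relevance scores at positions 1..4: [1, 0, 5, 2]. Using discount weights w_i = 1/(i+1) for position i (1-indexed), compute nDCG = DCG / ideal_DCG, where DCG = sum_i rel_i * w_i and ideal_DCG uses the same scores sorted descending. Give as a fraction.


Position discount weights w_i = 1/(i+1) for i=1..4:
Weights = [1/2, 1/3, 1/4, 1/5]
Actual relevance: [1, 0, 5, 2]
DCG = 1/2 + 0/3 + 5/4 + 2/5 = 43/20
Ideal relevance (sorted desc): [5, 2, 1, 0]
Ideal DCG = 5/2 + 2/3 + 1/4 + 0/5 = 41/12
nDCG = DCG / ideal_DCG = 43/20 / 41/12 = 129/205

129/205


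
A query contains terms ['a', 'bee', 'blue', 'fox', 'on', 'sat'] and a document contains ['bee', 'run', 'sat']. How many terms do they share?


Query terms: ['a', 'bee', 'blue', 'fox', 'on', 'sat']
Document terms: ['bee', 'run', 'sat']
Common terms: ['bee', 'sat']
Overlap count = 2

2


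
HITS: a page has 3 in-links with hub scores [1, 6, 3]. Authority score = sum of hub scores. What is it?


Authority = sum of hub scores of in-linkers
In-link 1: hub score = 1
In-link 2: hub score = 6
In-link 3: hub score = 3
Authority = 1 + 6 + 3 = 10

10


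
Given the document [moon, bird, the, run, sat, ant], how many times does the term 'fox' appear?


Document has 6 words
Scanning for 'fox':
Term not found in document
Count = 0

0


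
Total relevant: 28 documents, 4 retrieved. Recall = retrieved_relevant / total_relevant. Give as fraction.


Recall = retrieved_relevant / total_relevant
= 4 / 28
= 4 / (4 + 24)
= 1/7

1/7


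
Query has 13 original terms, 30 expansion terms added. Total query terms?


Original terms: 13
Expansion terms: 30
Total = 13 + 30 = 43

43


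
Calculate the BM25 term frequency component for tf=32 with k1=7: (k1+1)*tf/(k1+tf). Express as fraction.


BM25 TF component = (k1+1)*tf / (k1+tf)
k1 = 7, tf = 32
Numerator = (7+1)*32 = 256
Denominator = 7 + 32 = 39
= 256/39 = 256/39

256/39


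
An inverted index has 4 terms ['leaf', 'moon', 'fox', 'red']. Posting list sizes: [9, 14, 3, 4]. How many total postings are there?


Summing posting list sizes:
'leaf': 9 postings
'moon': 14 postings
'fox': 3 postings
'red': 4 postings
Total = 9 + 14 + 3 + 4 = 30

30


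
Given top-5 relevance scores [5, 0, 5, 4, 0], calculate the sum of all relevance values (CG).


Cumulative Gain = sum of relevance scores
Position 1: rel=5, running sum=5
Position 2: rel=0, running sum=5
Position 3: rel=5, running sum=10
Position 4: rel=4, running sum=14
Position 5: rel=0, running sum=14
CG = 14

14


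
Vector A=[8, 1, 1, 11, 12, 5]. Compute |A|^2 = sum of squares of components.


|A|^2 = sum of squared components
A[0]^2 = 8^2 = 64
A[1]^2 = 1^2 = 1
A[2]^2 = 1^2 = 1
A[3]^2 = 11^2 = 121
A[4]^2 = 12^2 = 144
A[5]^2 = 5^2 = 25
Sum = 64 + 1 + 1 + 121 + 144 + 25 = 356

356


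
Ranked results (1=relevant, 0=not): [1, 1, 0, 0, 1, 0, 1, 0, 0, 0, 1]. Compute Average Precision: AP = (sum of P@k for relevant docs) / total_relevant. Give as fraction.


Computing P@k for each relevant position:
Position 1: relevant, P@1 = 1/1 = 1
Position 2: relevant, P@2 = 2/2 = 1
Position 3: not relevant
Position 4: not relevant
Position 5: relevant, P@5 = 3/5 = 3/5
Position 6: not relevant
Position 7: relevant, P@7 = 4/7 = 4/7
Position 8: not relevant
Position 9: not relevant
Position 10: not relevant
Position 11: relevant, P@11 = 5/11 = 5/11
Sum of P@k = 1 + 1 + 3/5 + 4/7 + 5/11 = 1396/385
AP = 1396/385 / 5 = 1396/1925

1396/1925


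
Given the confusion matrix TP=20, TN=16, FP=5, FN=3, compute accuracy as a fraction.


Accuracy = (TP + TN) / (TP + TN + FP + FN)
TP + TN = 20 + 16 = 36
Total = 20 + 16 + 5 + 3 = 44
Accuracy = 36 / 44 = 9/11

9/11


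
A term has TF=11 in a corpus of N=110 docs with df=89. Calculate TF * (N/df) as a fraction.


TF * (N/df)
= 11 * (110/89)
= 11 * 110/89
= 1210/89

1210/89


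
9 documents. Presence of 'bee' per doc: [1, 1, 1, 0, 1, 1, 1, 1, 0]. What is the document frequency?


Checking each document for 'bee':
Doc 1: present
Doc 2: present
Doc 3: present
Doc 4: absent
Doc 5: present
Doc 6: present
Doc 7: present
Doc 8: present
Doc 9: absent
df = sum of presences = 1 + 1 + 1 + 0 + 1 + 1 + 1 + 1 + 0 = 7

7


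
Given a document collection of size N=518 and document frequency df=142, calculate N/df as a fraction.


IDF ratio = N / df
= 518 / 142
= 259/71

259/71


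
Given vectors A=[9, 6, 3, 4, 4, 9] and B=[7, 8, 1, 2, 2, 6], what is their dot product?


Dot product = sum of element-wise products
A[0]*B[0] = 9*7 = 63
A[1]*B[1] = 6*8 = 48
A[2]*B[2] = 3*1 = 3
A[3]*B[3] = 4*2 = 8
A[4]*B[4] = 4*2 = 8
A[5]*B[5] = 9*6 = 54
Sum = 63 + 48 + 3 + 8 + 8 + 54 = 184

184


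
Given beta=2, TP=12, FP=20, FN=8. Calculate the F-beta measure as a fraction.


P = TP/(TP+FP) = 12/32 = 3/8
R = TP/(TP+FN) = 12/20 = 3/5
beta^2 = 2^2 = 4
(1 + beta^2) = 5
Numerator = (1+beta^2)*P*R = 9/8
Denominator = beta^2*P + R = 3/2 + 3/5 = 21/10
F_beta = 15/28

15/28


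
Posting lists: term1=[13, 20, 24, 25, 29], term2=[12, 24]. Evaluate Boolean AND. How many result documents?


Boolean AND: find intersection of posting lists
term1 docs: [13, 20, 24, 25, 29]
term2 docs: [12, 24]
Intersection: [24]
|intersection| = 1

1


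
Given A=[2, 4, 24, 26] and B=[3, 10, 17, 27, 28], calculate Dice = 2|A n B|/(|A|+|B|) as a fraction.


A intersect B = []
|A intersect B| = 0
|A| = 4, |B| = 5
Dice = 2*0 / (4+5)
= 0 / 9 = 0

0


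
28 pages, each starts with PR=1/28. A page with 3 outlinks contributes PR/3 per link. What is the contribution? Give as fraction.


Initial PR = 1/28 = 1/28
Outlinks = 3
Contribution per link = PR / outlinks
= 1/28 / 3
= 1/84

1/84


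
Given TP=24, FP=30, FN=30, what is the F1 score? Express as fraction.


F1 = 2 * P * R / (P + R)
P = TP/(TP+FP) = 24/54 = 4/9
R = TP/(TP+FN) = 24/54 = 4/9
2 * P * R = 2 * 4/9 * 4/9 = 32/81
P + R = 4/9 + 4/9 = 8/9
F1 = 32/81 / 8/9 = 4/9

4/9


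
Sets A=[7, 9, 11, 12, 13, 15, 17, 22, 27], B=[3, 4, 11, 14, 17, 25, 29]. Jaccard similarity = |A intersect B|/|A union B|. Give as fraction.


A intersect B = [11, 17]
|A intersect B| = 2
A union B = [3, 4, 7, 9, 11, 12, 13, 14, 15, 17, 22, 25, 27, 29]
|A union B| = 14
Jaccard = 2/14 = 1/7

1/7


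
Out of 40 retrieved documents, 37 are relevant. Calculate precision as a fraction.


Precision = relevant_retrieved / total_retrieved
= 37 / 40
= 37 / (37 + 3)
= 37/40

37/40


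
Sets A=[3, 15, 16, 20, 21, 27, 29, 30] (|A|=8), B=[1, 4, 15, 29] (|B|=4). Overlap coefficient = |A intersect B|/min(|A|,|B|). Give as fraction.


A intersect B = [15, 29]
|A intersect B| = 2
min(|A|, |B|) = min(8, 4) = 4
Overlap = 2 / 4 = 1/2

1/2


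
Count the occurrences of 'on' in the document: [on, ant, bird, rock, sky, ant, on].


Document has 7 words
Scanning for 'on':
Found at positions: [0, 6]
Count = 2

2


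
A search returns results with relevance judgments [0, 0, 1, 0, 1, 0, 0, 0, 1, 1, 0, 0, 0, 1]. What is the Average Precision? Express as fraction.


Computing P@k for each relevant position:
Position 1: not relevant
Position 2: not relevant
Position 3: relevant, P@3 = 1/3 = 1/3
Position 4: not relevant
Position 5: relevant, P@5 = 2/5 = 2/5
Position 6: not relevant
Position 7: not relevant
Position 8: not relevant
Position 9: relevant, P@9 = 3/9 = 1/3
Position 10: relevant, P@10 = 4/10 = 2/5
Position 11: not relevant
Position 12: not relevant
Position 13: not relevant
Position 14: relevant, P@14 = 5/14 = 5/14
Sum of P@k = 1/3 + 2/5 + 1/3 + 2/5 + 5/14 = 383/210
AP = 383/210 / 5 = 383/1050

383/1050


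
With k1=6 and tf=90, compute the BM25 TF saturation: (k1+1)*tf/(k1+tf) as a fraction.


BM25 TF component = (k1+1)*tf / (k1+tf)
k1 = 6, tf = 90
Numerator = (6+1)*90 = 630
Denominator = 6 + 90 = 96
= 630/96 = 105/16

105/16


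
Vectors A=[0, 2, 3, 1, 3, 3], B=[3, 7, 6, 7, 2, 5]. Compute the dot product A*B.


Dot product = sum of element-wise products
A[0]*B[0] = 0*3 = 0
A[1]*B[1] = 2*7 = 14
A[2]*B[2] = 3*6 = 18
A[3]*B[3] = 1*7 = 7
A[4]*B[4] = 3*2 = 6
A[5]*B[5] = 3*5 = 15
Sum = 0 + 14 + 18 + 7 + 6 + 15 = 60

60


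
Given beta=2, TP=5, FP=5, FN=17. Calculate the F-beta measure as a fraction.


P = TP/(TP+FP) = 5/10 = 1/2
R = TP/(TP+FN) = 5/22 = 5/22
beta^2 = 2^2 = 4
(1 + beta^2) = 5
Numerator = (1+beta^2)*P*R = 25/44
Denominator = beta^2*P + R = 2 + 5/22 = 49/22
F_beta = 25/98

25/98


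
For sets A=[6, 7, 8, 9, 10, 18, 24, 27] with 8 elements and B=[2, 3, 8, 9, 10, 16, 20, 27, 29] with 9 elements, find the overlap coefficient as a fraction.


A intersect B = [8, 9, 10, 27]
|A intersect B| = 4
min(|A|, |B|) = min(8, 9) = 8
Overlap = 4 / 8 = 1/2

1/2


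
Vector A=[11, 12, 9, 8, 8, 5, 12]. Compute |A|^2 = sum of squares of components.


|A|^2 = sum of squared components
A[0]^2 = 11^2 = 121
A[1]^2 = 12^2 = 144
A[2]^2 = 9^2 = 81
A[3]^2 = 8^2 = 64
A[4]^2 = 8^2 = 64
A[5]^2 = 5^2 = 25
A[6]^2 = 12^2 = 144
Sum = 121 + 144 + 81 + 64 + 64 + 25 + 144 = 643

643


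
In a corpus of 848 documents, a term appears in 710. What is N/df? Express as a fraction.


IDF ratio = N / df
= 848 / 710
= 424/355

424/355


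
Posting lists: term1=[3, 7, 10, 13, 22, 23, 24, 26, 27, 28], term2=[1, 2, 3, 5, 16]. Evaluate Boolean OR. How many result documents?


Boolean OR: find union of posting lists
term1 docs: [3, 7, 10, 13, 22, 23, 24, 26, 27, 28]
term2 docs: [1, 2, 3, 5, 16]
Union: [1, 2, 3, 5, 7, 10, 13, 16, 22, 23, 24, 26, 27, 28]
|union| = 14

14


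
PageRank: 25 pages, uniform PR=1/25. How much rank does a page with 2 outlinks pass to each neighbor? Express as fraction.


Initial PR = 1/25 = 1/25
Outlinks = 2
Contribution per link = PR / outlinks
= 1/25 / 2
= 1/50

1/50


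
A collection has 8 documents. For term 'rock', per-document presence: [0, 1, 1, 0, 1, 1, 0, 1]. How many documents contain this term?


Checking each document for 'rock':
Doc 1: absent
Doc 2: present
Doc 3: present
Doc 4: absent
Doc 5: present
Doc 6: present
Doc 7: absent
Doc 8: present
df = sum of presences = 0 + 1 + 1 + 0 + 1 + 1 + 0 + 1 = 5

5


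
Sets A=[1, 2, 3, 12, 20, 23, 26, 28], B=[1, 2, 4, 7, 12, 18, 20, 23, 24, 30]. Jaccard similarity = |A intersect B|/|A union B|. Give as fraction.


A intersect B = [1, 2, 12, 20, 23]
|A intersect B| = 5
A union B = [1, 2, 3, 4, 7, 12, 18, 20, 23, 24, 26, 28, 30]
|A union B| = 13
Jaccard = 5/13 = 5/13

5/13


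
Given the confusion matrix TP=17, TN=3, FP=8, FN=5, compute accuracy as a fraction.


Accuracy = (TP + TN) / (TP + TN + FP + FN)
TP + TN = 17 + 3 = 20
Total = 17 + 3 + 8 + 5 = 33
Accuracy = 20 / 33 = 20/33

20/33


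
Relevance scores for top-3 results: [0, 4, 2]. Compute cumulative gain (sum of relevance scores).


Cumulative Gain = sum of relevance scores
Position 1: rel=0, running sum=0
Position 2: rel=4, running sum=4
Position 3: rel=2, running sum=6
CG = 6

6


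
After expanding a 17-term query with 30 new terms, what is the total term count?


Original terms: 17
Expansion terms: 30
Total = 17 + 30 = 47

47


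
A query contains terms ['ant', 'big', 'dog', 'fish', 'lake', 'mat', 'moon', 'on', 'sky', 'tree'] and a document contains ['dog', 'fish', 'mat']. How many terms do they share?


Query terms: ['ant', 'big', 'dog', 'fish', 'lake', 'mat', 'moon', 'on', 'sky', 'tree']
Document terms: ['dog', 'fish', 'mat']
Common terms: ['dog', 'fish', 'mat']
Overlap count = 3

3


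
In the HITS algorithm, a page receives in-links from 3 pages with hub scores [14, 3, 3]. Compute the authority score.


Authority = sum of hub scores of in-linkers
In-link 1: hub score = 14
In-link 2: hub score = 3
In-link 3: hub score = 3
Authority = 14 + 3 + 3 = 20

20


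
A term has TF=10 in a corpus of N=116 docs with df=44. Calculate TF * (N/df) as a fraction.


TF * (N/df)
= 10 * (116/44)
= 10 * 29/11
= 290/11

290/11


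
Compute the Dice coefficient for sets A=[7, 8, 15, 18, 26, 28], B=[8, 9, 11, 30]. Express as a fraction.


A intersect B = [8]
|A intersect B| = 1
|A| = 6, |B| = 4
Dice = 2*1 / (6+4)
= 2 / 10 = 1/5

1/5


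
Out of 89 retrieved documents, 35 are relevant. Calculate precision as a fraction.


Precision = relevant_retrieved / total_retrieved
= 35 / 89
= 35 / (35 + 54)
= 35/89

35/89


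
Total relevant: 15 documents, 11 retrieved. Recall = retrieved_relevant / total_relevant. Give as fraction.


Recall = retrieved_relevant / total_relevant
= 11 / 15
= 11 / (11 + 4)
= 11/15

11/15


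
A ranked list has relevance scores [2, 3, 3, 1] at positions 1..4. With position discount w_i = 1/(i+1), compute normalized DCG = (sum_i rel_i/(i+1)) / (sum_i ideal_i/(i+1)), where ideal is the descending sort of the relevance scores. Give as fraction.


Position discount weights w_i = 1/(i+1) for i=1..4:
Weights = [1/2, 1/3, 1/4, 1/5]
Actual relevance: [2, 3, 3, 1]
DCG = 2/2 + 3/3 + 3/4 + 1/5 = 59/20
Ideal relevance (sorted desc): [3, 3, 2, 1]
Ideal DCG = 3/2 + 3/3 + 2/4 + 1/5 = 16/5
nDCG = DCG / ideal_DCG = 59/20 / 16/5 = 59/64

59/64


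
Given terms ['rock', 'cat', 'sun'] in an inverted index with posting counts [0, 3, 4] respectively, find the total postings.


Summing posting list sizes:
'rock': 0 postings
'cat': 3 postings
'sun': 4 postings
Total = 0 + 3 + 4 = 7

7


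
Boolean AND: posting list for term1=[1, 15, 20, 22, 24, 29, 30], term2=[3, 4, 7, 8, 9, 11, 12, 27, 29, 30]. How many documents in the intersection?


Boolean AND: find intersection of posting lists
term1 docs: [1, 15, 20, 22, 24, 29, 30]
term2 docs: [3, 4, 7, 8, 9, 11, 12, 27, 29, 30]
Intersection: [29, 30]
|intersection| = 2

2


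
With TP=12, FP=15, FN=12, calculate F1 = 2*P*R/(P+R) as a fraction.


F1 = 2 * P * R / (P + R)
P = TP/(TP+FP) = 12/27 = 4/9
R = TP/(TP+FN) = 12/24 = 1/2
2 * P * R = 2 * 4/9 * 1/2 = 4/9
P + R = 4/9 + 1/2 = 17/18
F1 = 4/9 / 17/18 = 8/17

8/17


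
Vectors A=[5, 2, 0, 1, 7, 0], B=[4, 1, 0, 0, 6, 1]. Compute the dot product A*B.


Dot product = sum of element-wise products
A[0]*B[0] = 5*4 = 20
A[1]*B[1] = 2*1 = 2
A[2]*B[2] = 0*0 = 0
A[3]*B[3] = 1*0 = 0
A[4]*B[4] = 7*6 = 42
A[5]*B[5] = 0*1 = 0
Sum = 20 + 2 + 0 + 0 + 42 + 0 = 64

64


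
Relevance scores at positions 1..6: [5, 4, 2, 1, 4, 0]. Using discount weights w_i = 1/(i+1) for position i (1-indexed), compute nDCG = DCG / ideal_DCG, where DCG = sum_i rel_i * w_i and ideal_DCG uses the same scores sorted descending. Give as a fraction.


Position discount weights w_i = 1/(i+1) for i=1..6:
Weights = [1/2, 1/3, 1/4, 1/5, 1/6, 1/7]
Actual relevance: [5, 4, 2, 1, 4, 0]
DCG = 5/2 + 4/3 + 2/4 + 1/5 + 4/6 + 0/7 = 26/5
Ideal relevance (sorted desc): [5, 4, 4, 2, 1, 0]
Ideal DCG = 5/2 + 4/3 + 4/4 + 2/5 + 1/6 + 0/7 = 27/5
nDCG = DCG / ideal_DCG = 26/5 / 27/5 = 26/27

26/27


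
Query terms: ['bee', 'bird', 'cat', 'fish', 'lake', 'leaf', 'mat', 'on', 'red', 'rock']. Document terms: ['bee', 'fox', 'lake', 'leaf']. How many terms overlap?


Query terms: ['bee', 'bird', 'cat', 'fish', 'lake', 'leaf', 'mat', 'on', 'red', 'rock']
Document terms: ['bee', 'fox', 'lake', 'leaf']
Common terms: ['bee', 'lake', 'leaf']
Overlap count = 3

3


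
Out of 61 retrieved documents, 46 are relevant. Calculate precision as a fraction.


Precision = relevant_retrieved / total_retrieved
= 46 / 61
= 46 / (46 + 15)
= 46/61

46/61


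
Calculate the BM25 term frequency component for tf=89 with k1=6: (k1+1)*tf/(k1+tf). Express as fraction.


BM25 TF component = (k1+1)*tf / (k1+tf)
k1 = 6, tf = 89
Numerator = (6+1)*89 = 623
Denominator = 6 + 89 = 95
= 623/95 = 623/95

623/95


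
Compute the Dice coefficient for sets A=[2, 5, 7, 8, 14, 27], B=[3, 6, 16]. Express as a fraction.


A intersect B = []
|A intersect B| = 0
|A| = 6, |B| = 3
Dice = 2*0 / (6+3)
= 0 / 9 = 0

0


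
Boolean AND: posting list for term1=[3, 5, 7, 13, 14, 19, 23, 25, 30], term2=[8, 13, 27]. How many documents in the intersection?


Boolean AND: find intersection of posting lists
term1 docs: [3, 5, 7, 13, 14, 19, 23, 25, 30]
term2 docs: [8, 13, 27]
Intersection: [13]
|intersection| = 1

1


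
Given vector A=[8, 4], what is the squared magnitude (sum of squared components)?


|A|^2 = sum of squared components
A[0]^2 = 8^2 = 64
A[1]^2 = 4^2 = 16
Sum = 64 + 16 = 80

80


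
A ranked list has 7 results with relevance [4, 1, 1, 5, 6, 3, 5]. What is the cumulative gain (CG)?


Cumulative Gain = sum of relevance scores
Position 1: rel=4, running sum=4
Position 2: rel=1, running sum=5
Position 3: rel=1, running sum=6
Position 4: rel=5, running sum=11
Position 5: rel=6, running sum=17
Position 6: rel=3, running sum=20
Position 7: rel=5, running sum=25
CG = 25

25


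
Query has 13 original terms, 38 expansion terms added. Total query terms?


Original terms: 13
Expansion terms: 38
Total = 13 + 38 = 51

51


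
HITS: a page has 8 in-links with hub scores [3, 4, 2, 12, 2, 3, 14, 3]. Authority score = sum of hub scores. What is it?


Authority = sum of hub scores of in-linkers
In-link 1: hub score = 3
In-link 2: hub score = 4
In-link 3: hub score = 2
In-link 4: hub score = 12
In-link 5: hub score = 2
In-link 6: hub score = 3
In-link 7: hub score = 14
In-link 8: hub score = 3
Authority = 3 + 4 + 2 + 12 + 2 + 3 + 14 + 3 = 43

43


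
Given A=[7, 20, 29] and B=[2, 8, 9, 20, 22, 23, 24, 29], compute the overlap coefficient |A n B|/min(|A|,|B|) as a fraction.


A intersect B = [20, 29]
|A intersect B| = 2
min(|A|, |B|) = min(3, 8) = 3
Overlap = 2 / 3 = 2/3

2/3


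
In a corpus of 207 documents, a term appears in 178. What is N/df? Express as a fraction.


IDF ratio = N / df
= 207 / 178
= 207/178

207/178


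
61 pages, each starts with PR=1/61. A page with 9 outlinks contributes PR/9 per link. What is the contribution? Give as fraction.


Initial PR = 1/61 = 1/61
Outlinks = 9
Contribution per link = PR / outlinks
= 1/61 / 9
= 1/549

1/549


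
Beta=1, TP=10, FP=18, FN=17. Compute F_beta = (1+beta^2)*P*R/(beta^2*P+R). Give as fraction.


P = TP/(TP+FP) = 10/28 = 5/14
R = TP/(TP+FN) = 10/27 = 10/27
beta^2 = 1^2 = 1
(1 + beta^2) = 2
Numerator = (1+beta^2)*P*R = 50/189
Denominator = beta^2*P + R = 5/14 + 10/27 = 275/378
F_beta = 4/11

4/11


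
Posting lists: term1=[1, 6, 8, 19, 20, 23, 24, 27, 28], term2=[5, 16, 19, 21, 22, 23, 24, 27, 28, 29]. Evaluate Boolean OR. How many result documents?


Boolean OR: find union of posting lists
term1 docs: [1, 6, 8, 19, 20, 23, 24, 27, 28]
term2 docs: [5, 16, 19, 21, 22, 23, 24, 27, 28, 29]
Union: [1, 5, 6, 8, 16, 19, 20, 21, 22, 23, 24, 27, 28, 29]
|union| = 14

14


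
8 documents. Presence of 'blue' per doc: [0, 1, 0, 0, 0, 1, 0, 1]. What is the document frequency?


Checking each document for 'blue':
Doc 1: absent
Doc 2: present
Doc 3: absent
Doc 4: absent
Doc 5: absent
Doc 6: present
Doc 7: absent
Doc 8: present
df = sum of presences = 0 + 1 + 0 + 0 + 0 + 1 + 0 + 1 = 3

3
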